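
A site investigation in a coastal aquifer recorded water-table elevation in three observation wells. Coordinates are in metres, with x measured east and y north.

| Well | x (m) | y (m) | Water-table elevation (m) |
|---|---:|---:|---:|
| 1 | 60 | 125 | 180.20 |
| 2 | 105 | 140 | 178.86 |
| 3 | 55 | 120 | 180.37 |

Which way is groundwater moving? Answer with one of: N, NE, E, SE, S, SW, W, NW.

E

Differences from 1: to 2 (Δx, Δy, Δh) = (45, 15, -1.34); to 3 = (-5, -5, +0.17).
Determinant of the coordinate differences = 45·(-5) − (-5)·15 = -150.
∂h/∂x = [(-1.34)·(-5) − (+0.17)·15] / -150 = -0.02767
∂h/∂y = [45·(+0.17) − (-5)·(-1.34)] / -150 = -0.006333
Flow = −∇h = (+0.02767 east, +0.006333 north), which points east.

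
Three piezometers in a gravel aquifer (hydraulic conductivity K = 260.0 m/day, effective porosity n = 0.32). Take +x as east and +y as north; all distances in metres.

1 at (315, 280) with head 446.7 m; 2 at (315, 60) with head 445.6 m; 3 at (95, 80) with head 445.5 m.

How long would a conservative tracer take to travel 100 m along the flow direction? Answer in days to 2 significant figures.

24 days

With h = a·x + b·y + c and 1 as origin, the differences give:
  0·a + (-220)·b = -1.1
  (-220)·a + (-200)·b = -1.2
Eliminate b (×(-200) and ×(-220), subtract): -48400·a = -44.00 → a = ∂h/∂x = +0.0009091
Back-substitute: b = ∂h/∂y = +0.005000.
|∇h| = √(0.0009091² + 0.005000²) = 0.005082
Seepage velocity v = K·i/n = 260.0 × 0.005082 / 0.32 = 4.129 m/day.
t = 100 / 4.129 = 24.22 days.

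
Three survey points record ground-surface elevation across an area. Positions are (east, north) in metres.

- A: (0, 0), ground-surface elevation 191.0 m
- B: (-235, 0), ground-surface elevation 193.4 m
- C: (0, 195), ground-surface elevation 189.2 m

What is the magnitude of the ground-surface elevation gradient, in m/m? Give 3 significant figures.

∂z/∂x = (193.4 − 191.0) / (-235 − 0) = -0.01021
∂z/∂y = (189.2 − 191.0) / (195 − 0) = -0.009231
|∇f| = √(-0.01021² + -0.009231²) = 0.01376 m/m

0.0138 m/m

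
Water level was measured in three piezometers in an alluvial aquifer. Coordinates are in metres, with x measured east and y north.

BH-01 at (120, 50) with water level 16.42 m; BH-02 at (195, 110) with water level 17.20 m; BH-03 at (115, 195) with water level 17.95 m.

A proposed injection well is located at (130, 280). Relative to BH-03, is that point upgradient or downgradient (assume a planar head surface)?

upgradient

With h = a·x + b·y + c and BH-01 as origin, the differences give:
  75·a + 60·b = +0.78
  (-5)·a + 145·b = +1.53
Eliminate b (×145 and ×60, subtract): 11175·a = 21.300 → a = ∂h/∂x = +0.001906
Back-substitute: b = ∂h/∂y = +0.01062.
Head at (130, 280) = 16.42 + (+0.001906)·(10) + (+0.01062)·(230) = 18.88 m.
That is higher than the 17.95 m at BH-03, so the point is upgradient.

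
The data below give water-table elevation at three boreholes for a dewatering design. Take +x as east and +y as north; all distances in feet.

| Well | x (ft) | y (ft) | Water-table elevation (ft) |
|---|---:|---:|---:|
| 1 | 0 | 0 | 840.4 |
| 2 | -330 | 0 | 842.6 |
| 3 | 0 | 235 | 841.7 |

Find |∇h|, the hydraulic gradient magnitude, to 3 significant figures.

∂h/∂x = (842.6 − 840.4) / (-330 − 0) = -0.006667
∂h/∂y = (841.7 − 840.4) / (235 − 0) = +0.005532
|∇h| = √(-0.006667² + 0.005532²) = 0.008663

0.00866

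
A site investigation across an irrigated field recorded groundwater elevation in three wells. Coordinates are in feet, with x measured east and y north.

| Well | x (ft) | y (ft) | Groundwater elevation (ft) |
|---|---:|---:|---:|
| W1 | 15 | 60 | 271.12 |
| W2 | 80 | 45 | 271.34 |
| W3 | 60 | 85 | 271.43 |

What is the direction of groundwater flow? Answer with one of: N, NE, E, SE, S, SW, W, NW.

Taking W1 as reference: W2−W1 = (65, -15, +0.22); W3−W1 = (45, 25, +0.31).
Solve a·Δx + b·Δy = Δh: det = 65·25 − 45·(-15) = 2300.
∂h/∂x = [(+0.22)·25 − (+0.31)·(-15)] / 2300 = +0.004413
∂h/∂y = [65·(+0.31) − 45·(+0.22)] / 2300 = +0.004457
Flow = −∇h = (-0.004413 east, -0.004457 north), which points southwest.

SW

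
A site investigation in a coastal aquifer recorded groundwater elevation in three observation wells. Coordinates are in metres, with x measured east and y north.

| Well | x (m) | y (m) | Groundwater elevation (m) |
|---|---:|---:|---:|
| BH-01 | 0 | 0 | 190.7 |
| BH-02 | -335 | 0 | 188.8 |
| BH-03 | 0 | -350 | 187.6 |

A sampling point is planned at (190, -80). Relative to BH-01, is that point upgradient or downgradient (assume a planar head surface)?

upgradient

∂h/∂x = (188.8 − 190.7) / (-335 − 0) = +0.005672
∂h/∂y = (187.6 − 190.7) / (-350 − 0) = +0.008857
Head at (190, -80) = 190.7 + (+0.005672)·(190) + (+0.008857)·(-80) = 191.07 m.
That is higher than the 190.7 m at BH-01, so the point is upgradient.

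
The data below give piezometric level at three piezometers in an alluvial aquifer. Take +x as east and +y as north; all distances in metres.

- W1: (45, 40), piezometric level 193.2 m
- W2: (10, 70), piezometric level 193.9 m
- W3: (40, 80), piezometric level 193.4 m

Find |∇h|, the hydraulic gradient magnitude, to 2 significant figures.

0.018

Differences from W1: to W2 (Δx, Δy, Δh) = (-35, 30, +0.7); to W3 = (-5, 40, +0.2).
Solve a·Δx + b·Δy = Δh: det = (-35)·40 − (-5)·30 = -1250.
∂h/∂x = [(+0.7)·40 − (+0.2)·30] / -1250 = -0.01760
∂h/∂y = [(-35)·(+0.2) − (-5)·(+0.7)] / -1250 = +0.002800
|∇h| = √(-0.01760² + 0.002800²) = 0.01782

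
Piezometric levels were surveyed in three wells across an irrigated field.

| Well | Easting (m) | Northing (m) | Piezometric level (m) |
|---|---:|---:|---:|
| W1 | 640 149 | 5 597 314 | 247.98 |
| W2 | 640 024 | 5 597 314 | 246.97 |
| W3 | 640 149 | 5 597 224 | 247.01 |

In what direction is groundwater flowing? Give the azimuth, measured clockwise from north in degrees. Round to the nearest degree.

∂h/∂x = (246.97 − 247.98) / (640024 − 640149) = +0.008080
∂h/∂y = (247.01 − 247.98) / (5597224 − 5597314) = +0.01078
Flow direction (−∇h) has components (-0.008080 E, -0.01078 N).
Azimuth = atan2(E, N) = atan2(-0.008080, -0.01078) = 216.9° ≈ 217°.

217°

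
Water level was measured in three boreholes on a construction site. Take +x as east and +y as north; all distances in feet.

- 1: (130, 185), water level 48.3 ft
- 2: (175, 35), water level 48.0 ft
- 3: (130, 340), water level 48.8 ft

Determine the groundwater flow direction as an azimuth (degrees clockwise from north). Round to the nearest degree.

With h = a·x + b·y + c and 1 as origin, the differences give:
  45·a + (-150)·b = -0.3
  0·a + 155·b = +0.5
Eliminate b (×155 and ×(-150), subtract): 6975·a = 28.50 → a = ∂h/∂x = +0.004086
Back-substitute: b = ∂h/∂y = +0.003226.
Flow direction (−∇h) has components (-0.004086 E, -0.003226 N).
Azimuth = atan2(E, N) = atan2(-0.004086, -0.003226) = 231.7° ≈ 232°.

232°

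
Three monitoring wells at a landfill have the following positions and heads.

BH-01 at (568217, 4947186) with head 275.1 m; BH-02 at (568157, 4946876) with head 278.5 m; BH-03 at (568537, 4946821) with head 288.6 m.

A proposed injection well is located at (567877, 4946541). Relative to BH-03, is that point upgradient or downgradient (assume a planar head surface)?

downgradient

Differences from BH-01: to BH-02 (Δx, Δy, Δh) = (-60, -310, +3.4); to BH-03 = (320, -365, +13.5).
Determinant of the coordinate differences = (-60)·(-365) − 320·(-310) = 121100.
∂h/∂x = [(+3.4)·(-365) − (+13.5)·(-310)] / 121100 = +0.02431
∂h/∂y = [(-60)·(+13.5) − 320·(+3.4)] / 121100 = -0.01567
Head at (567877, 4946541) = 275.1 + (+0.02431)·(-340) + (-0.01567)·(-645) = 276.94 m.
That is lower than the 288.6 m at BH-03, so the point is downgradient.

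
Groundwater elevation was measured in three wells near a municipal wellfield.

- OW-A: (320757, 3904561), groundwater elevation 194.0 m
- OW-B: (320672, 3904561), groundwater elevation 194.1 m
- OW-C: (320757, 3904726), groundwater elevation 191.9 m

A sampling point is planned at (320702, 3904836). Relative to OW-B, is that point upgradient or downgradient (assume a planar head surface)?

∂h/∂x = (194.1 − 194.0) / (320672 − 320757) = -0.001176
∂h/∂y = (191.9 − 194.0) / (3904726 − 3904561) = -0.01273
Head at (320702, 3904836) = 194.0 + (-0.001176)·(-55) + (-0.01273)·(275) = 190.56 m.
That is lower than the 194.1 m at OW-B, so the point is downgradient.

downgradient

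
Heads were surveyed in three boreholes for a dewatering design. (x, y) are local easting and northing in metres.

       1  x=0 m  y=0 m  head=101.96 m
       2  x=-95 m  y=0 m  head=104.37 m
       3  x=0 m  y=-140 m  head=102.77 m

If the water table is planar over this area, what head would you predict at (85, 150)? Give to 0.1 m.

98.9 m

∂h/∂x = (104.37 − 101.96) / (-95 − 0) = -0.02537
∂h/∂y = (102.77 − 101.96) / (-140 − 0) = -0.005786
h(85, 150) = 101.96 + (-0.02537)·(85) + (-0.005786)·(150) = 101.96 -2.156 -0.868 = 98.936 m.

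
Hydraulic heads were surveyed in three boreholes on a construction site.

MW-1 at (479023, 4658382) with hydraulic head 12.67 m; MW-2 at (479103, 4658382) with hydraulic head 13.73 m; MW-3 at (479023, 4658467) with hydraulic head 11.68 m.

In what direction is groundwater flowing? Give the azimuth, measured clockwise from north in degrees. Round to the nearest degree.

311°

∂h/∂x = (13.73 − 12.67) / (479103 − 479023) = +0.01325
∂h/∂y = (11.68 − 12.67) / (4658467 − 4658382) = -0.01165
Flow direction (−∇h) has components (-0.01325 E, +0.01165 N).
Azimuth = atan2(E, N) = atan2(-0.01325, +0.01165) = 311.3° ≈ 311°.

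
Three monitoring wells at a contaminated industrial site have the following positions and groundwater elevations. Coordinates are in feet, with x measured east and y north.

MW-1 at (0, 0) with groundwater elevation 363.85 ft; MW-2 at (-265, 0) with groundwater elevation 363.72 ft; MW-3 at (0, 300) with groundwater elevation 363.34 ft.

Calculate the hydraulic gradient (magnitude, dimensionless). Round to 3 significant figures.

∂h/∂x = (363.72 − 363.85) / (-265 − 0) = +0.0004906
∂h/∂y = (363.34 − 363.85) / (300 − 0) = -0.001700
|∇h| = √(0.0004906² + -0.001700²) = 0.001769

0.00177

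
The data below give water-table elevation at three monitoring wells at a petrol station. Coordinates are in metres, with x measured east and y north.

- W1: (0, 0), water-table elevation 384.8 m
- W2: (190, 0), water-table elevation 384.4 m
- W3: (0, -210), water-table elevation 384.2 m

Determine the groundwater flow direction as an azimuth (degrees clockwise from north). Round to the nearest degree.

∂h/∂x = (384.4 − 384.8) / (190 − 0) = -0.002105
∂h/∂y = (384.2 − 384.8) / (-210 − 0) = +0.002857
Flow direction (−∇h) has components (+0.002105 E, -0.002857 N).
Azimuth = atan2(E, N) = atan2(+0.002105, -0.002857) = 143.6° ≈ 144°.

144°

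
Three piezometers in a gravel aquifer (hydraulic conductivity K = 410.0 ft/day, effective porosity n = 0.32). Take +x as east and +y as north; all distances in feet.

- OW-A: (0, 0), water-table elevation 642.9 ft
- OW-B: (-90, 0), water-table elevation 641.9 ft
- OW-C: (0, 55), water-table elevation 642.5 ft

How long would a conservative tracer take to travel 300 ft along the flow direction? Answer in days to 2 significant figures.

18 days

∂h/∂x = (641.9 − 642.9) / (-90 − 0) = +0.01111
∂h/∂y = (642.5 − 642.9) / (55 − 0) = -0.007273
|∇h| = √(0.01111² + -0.007273²) = 0.01328
Seepage velocity v = K·i/n = 410.0 × 0.01328 / 0.32 = 17.02 ft/day.
t = 300 / 17.02 = 17.63 days.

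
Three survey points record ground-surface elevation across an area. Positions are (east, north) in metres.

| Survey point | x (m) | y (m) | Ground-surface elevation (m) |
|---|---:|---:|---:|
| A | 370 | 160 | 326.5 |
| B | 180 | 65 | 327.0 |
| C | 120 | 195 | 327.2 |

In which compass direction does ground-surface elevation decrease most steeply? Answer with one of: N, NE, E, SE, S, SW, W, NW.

E

With z = a·x + b·y + c and A as origin, the differences give:
  (-190)·a + (-95)·b = +0.5
  (-250)·a + 35·b = +0.7
Eliminate b (×35 and ×(-95), subtract): -30400·a = 84.00 → a = ∂z/∂x = -0.002763
Back-substitute: b = ∂z/∂y = +0.0002632.
Steepest decrease is along −∇f = (+0.002763 E, -0.0002632 N) → east.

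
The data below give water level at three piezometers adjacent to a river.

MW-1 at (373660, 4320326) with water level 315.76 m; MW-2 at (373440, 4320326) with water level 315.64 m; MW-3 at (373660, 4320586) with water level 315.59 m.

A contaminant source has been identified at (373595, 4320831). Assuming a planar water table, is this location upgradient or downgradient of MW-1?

∂h/∂x = (315.64 − 315.76) / (373440 − 373660) = +0.0005455
∂h/∂y = (315.59 − 315.76) / (4320586 − 4320326) = -0.0006538
Head at (373595, 4320831) = 315.76 + (+0.0005455)·(-65) + (-0.0006538)·(505) = 315.39 m.
That is lower than the 315.76 m at MW-1, so the point is downgradient.

downgradient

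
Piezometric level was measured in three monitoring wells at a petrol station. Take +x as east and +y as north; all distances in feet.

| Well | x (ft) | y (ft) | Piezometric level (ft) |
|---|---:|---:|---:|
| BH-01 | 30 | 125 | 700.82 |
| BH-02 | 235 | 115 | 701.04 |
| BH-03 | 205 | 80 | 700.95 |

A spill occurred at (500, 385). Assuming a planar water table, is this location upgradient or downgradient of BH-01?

upgradient

Differences from BH-01: to BH-02 (Δx, Δy, Δh) = (205, -10, +0.22); to BH-03 = (175, -45, +0.13).
Solve a·Δx + b·Δy = Δh: det = 205·(-45) − 175·(-10) = -7475.
∂h/∂x = [(+0.22)·(-45) − (+0.13)·(-10)] / -7475 = +0.001151
∂h/∂y = [205·(+0.13) − 175·(+0.22)] / -7475 = +0.001585
Head at (500, 385) = 700.82 + (+0.001151)·(470) + (+0.001585)·(260) = 701.77 ft.
That is higher than the 700.82 ft at BH-01, so the point is upgradient.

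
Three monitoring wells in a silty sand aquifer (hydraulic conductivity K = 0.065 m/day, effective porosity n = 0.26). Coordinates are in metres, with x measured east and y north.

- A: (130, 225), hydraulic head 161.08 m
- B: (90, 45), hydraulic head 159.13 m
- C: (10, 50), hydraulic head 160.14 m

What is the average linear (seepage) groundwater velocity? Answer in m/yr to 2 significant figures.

Taking A as reference: B−A = (-40, -180, -1.95); C−A = (-120, -175, -0.94).
Solve a·Δx + b·Δy = Δh: det = (-40)·(-175) − (-120)·(-180) = -14600.
∂h/∂x = [(-1.95)·(-175) − (-0.94)·(-180)] / -14600 = -0.01178
∂h/∂y = [(-40)·(-0.94) − (-120)·(-1.95)] / -14600 = +0.01345
|∇h| = √(-0.01178² + 0.01345²) = 0.01788
Seepage velocity v = K·i/n = 0.065 × 0.01788 / 0.26 = 0.00447 m/day = 1.633 m/yr.

1.6 m/yr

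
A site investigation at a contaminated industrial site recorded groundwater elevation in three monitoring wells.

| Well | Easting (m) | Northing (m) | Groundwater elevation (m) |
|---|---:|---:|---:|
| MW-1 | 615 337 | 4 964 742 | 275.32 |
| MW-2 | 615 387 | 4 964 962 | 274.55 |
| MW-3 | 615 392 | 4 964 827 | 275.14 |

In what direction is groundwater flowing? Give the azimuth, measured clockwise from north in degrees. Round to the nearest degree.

322°

Differences from MW-1: to MW-2 (Δx, Δy, Δh) = (50, 220, -0.77); to MW-3 = (55, 85, -0.18).
Solve a·Δx + b·Δy = Δh: det = 50·85 − 55·220 = -7850.
∂h/∂x = [(-0.77)·85 − (-0.18)·220] / -7850 = +0.003293
∂h/∂y = [50·(-0.18) − 55·(-0.77)] / -7850 = -0.004248
Flow direction (−∇h) has components (-0.003293 E, +0.004248 N).
Azimuth = atan2(E, N) = atan2(-0.003293, +0.004248) = 322.2° ≈ 322°.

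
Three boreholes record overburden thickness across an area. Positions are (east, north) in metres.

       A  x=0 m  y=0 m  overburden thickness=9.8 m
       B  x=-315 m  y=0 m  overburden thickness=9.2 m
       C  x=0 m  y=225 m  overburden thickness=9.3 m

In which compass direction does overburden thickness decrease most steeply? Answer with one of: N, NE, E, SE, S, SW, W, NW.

NW

∂d/∂x = (9.2 − 9.8) / (-315 − 0) = +0.001905
∂d/∂y = (9.3 − 9.8) / (225 − 0) = -0.002222
Steepest decrease is along −∇f = (-0.001905 E, +0.002222 N) → northwest.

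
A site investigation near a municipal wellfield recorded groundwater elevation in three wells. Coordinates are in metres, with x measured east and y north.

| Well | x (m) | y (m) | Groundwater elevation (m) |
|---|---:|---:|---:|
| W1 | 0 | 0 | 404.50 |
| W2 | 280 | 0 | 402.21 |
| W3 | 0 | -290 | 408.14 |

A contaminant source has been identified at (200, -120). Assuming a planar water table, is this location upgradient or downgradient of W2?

upgradient

∂h/∂x = (402.21 − 404.50) / (280 − 0) = -0.008179
∂h/∂y = (408.14 − 404.50) / (-290 − 0) = -0.01255
Head at (200, -120) = 404.50 + (-0.008179)·(200) + (-0.01255)·(-120) = 404.37 m.
That is higher than the 402.21 m at W2, so the point is upgradient.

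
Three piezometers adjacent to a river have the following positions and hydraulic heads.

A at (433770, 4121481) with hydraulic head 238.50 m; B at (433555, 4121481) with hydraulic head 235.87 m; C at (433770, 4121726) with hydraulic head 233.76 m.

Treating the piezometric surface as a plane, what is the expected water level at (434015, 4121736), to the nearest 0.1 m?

236.6 m

∂h/∂x = (235.87 − 238.50) / (433555 − 433770) = +0.01223
∂h/∂y = (233.76 − 238.50) / (4121726 − 4121481) = -0.01935
h(434015, 4121736) = 238.50 + (+0.01223)·(245) + (-0.01935)·(255) = 238.50 +2.997 -4.933 = 236.564 m.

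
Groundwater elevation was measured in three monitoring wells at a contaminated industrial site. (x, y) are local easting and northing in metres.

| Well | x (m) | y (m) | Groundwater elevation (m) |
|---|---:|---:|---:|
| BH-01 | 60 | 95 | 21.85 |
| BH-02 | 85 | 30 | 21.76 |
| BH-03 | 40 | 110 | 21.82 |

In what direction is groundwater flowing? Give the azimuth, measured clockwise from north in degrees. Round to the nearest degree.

Taking BH-01 as reference: BH-02−BH-01 = (25, -65, -0.09); BH-03−BH-01 = (-20, 15, -0.03).
Solve a·Δx + b·Δy = Δh: det = 25·15 − (-20)·(-65) = -925.
∂h/∂x = [(-0.09)·15 − (-0.03)·(-65)] / -925 = +0.003568
∂h/∂y = [25·(-0.03) − (-20)·(-0.09)] / -925 = +0.002757
Flow direction (−∇h) has components (-0.003568 E, -0.002757 N).
Azimuth = atan2(E, N) = atan2(-0.003568, -0.002757) = 232.3° ≈ 232°.

232°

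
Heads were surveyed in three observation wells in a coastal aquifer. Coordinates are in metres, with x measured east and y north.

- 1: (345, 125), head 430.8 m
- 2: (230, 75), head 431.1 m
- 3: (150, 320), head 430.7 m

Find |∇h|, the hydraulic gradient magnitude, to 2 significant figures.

0.0027

Taking 1 as reference: 2−1 = (-115, -50, +0.3); 3−1 = (-195, 195, -0.1).
Solve a·Δx + b·Δy = Δh: det = (-115)·195 − (-195)·(-50) = -32175.
∂h/∂x = [(+0.3)·195 − (-0.1)·(-50)] / -32175 = -0.001663
∂h/∂y = [(-115)·(-0.1) − (-195)·(+0.3)] / -32175 = -0.002176
|∇h| = √(-0.001663² + -0.002176²) = 0.002739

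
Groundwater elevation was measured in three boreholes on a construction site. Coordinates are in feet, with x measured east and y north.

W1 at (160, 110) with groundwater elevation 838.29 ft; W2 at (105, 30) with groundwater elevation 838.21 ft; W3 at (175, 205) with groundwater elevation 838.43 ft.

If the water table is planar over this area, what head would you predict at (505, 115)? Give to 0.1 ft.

838.0 ft

Differences from W1: to W2 (Δx, Δy, Δh) = (-55, -80, -0.08); to W3 = (15, 95, +0.14).
Determinant of the coordinate differences = (-55)·95 − 15·(-80) = -4025.
∂h/∂x = [(-0.08)·95 − (+0.14)·(-80)] / -4025 = -0.0008944
∂h/∂y = [(-55)·(+0.14) − 15·(-0.08)] / -4025 = +0.001615
h(505, 115) = 838.29 + (-0.0008944)·(345) + (+0.001615)·(5) = 838.29 -0.309 +0.008 = 837.990 ft.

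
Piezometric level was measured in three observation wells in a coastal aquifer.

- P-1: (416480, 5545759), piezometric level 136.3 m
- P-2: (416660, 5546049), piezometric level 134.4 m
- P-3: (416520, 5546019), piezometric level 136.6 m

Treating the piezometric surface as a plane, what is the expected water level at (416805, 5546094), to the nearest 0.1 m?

Taking P-1 as reference: P-2−P-1 = (180, 290, -1.9); P-3−P-1 = (40, 260, +0.3).
Solve a·Δx + b·Δy = Δh: det = 180·260 − 40·290 = 35200.
∂h/∂x = [(-1.9)·260 − (+0.3)·290] / 35200 = -0.01651
∂h/∂y = [180·(+0.3) − 40·(-1.9)] / 35200 = +0.003693
h(416805, 5546094) = 136.3 + (-0.01651)·(325) + (+0.003693)·(335) = 136.3 -5.364 +1.237 = 132.173 m.

132.2 m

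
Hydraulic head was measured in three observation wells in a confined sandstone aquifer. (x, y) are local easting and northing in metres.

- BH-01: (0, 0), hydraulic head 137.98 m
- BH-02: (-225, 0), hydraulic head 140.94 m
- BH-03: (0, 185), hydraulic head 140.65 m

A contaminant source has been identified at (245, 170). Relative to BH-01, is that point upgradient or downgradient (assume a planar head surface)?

∂h/∂x = (140.94 − 137.98) / (-225 − 0) = -0.01316
∂h/∂y = (140.65 − 137.98) / (185 − 0) = +0.01443
Head at (245, 170) = 137.98 + (-0.01316)·(245) + (+0.01443)·(170) = 137.21 m.
That is lower than the 137.98 m at BH-01, so the point is downgradient.

downgradient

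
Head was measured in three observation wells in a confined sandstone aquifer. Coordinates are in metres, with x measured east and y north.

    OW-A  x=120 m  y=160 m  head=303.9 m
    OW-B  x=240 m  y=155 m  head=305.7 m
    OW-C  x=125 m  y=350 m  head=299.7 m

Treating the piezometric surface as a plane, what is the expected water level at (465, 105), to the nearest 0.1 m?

310.0 m

Three-point gradient (reference OW-A): Δ to OW-B = (120, -5, +1.8), Δ to OW-C = (5, 190, -4.2).
∂h/∂x = +0.01406, ∂h/∂y = -0.02248 (det = 22825).
h(465, 105) = 303.9 + (+0.01406)·(345) + (-0.02248)·(-55) = 303.9 +4.852 +1.236 = 309.988 m.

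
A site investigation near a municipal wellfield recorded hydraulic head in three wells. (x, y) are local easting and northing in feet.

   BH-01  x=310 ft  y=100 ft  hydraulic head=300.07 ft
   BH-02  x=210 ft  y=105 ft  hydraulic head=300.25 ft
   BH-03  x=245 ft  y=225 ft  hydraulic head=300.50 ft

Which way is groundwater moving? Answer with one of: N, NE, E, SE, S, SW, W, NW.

Taking BH-01 as reference: BH-02−BH-01 = (-100, 5, +0.18); BH-03−BH-01 = (-65, 125, +0.43).
Determinant of the coordinate differences = (-100)·125 − (-65)·5 = -12175.
∂h/∂x = [(+0.18)·125 − (+0.43)·5] / -12175 = -0.001671
∂h/∂y = [(-100)·(+0.43) − (-65)·(+0.18)] / -12175 = +0.002571
Flow = −∇h = (+0.001671 east, -0.002571 north), which points southeast.

SE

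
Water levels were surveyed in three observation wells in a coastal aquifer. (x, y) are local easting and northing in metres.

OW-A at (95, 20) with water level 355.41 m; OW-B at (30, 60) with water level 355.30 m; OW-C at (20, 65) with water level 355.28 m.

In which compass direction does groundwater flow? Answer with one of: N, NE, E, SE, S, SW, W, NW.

Differences from OW-A: to OW-B (Δx, Δy, Δh) = (-65, 40, -0.11); to OW-C = (-75, 45, -0.13).
Solve a·Δx + b·Δy = Δh: det = (-65)·45 − (-75)·40 = 75.
∂h/∂x = [(-0.11)·45 − (-0.13)·40] / 75 = +0.003333
∂h/∂y = [(-65)·(-0.13) − (-75)·(-0.11)] / 75 = +0.002667
Flow = −∇h = (-0.003333 east, -0.002667 north), which points southwest.

SW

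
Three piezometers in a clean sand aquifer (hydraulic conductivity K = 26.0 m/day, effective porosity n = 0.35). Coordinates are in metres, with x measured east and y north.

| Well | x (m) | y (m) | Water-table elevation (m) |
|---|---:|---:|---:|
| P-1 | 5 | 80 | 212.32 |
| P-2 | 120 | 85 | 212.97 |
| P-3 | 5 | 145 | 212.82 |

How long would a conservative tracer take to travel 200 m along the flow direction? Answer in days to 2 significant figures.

290 days

Taking P-1 as reference: P-2−P-1 = (115, 5, +0.65); P-3−P-1 = (0, 65, +0.50).
Determinant of the coordinate differences = 115·65 − 0·5 = 7475.
∂h/∂x = [(+0.65)·65 − (+0.50)·5] / 7475 = +0.005318
∂h/∂y = [115·(+0.50) − 0·(+0.65)] / 7475 = +0.007692
|∇h| = √(0.005318² + 0.007692²) = 0.009351
Seepage velocity v = K·i/n = 26.0 × 0.009351 / 0.35 = 0.6946 m/day.
t = 200 / 0.6946 = 287.9 days.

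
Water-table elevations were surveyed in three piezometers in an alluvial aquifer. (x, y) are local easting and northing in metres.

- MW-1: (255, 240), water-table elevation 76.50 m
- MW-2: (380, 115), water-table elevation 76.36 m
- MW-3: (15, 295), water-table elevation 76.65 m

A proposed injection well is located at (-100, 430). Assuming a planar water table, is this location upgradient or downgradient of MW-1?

Differences from MW-1: to MW-2 (Δx, Δy, Δh) = (125, -125, -0.14); to MW-3 = (-240, 55, +0.15).
Determinant of the coordinate differences = 125·55 − (-240)·(-125) = -23125.
∂h/∂x = [(-0.14)·55 − (+0.15)·(-125)] / -23125 = -0.0004778
∂h/∂y = [125·(+0.15) − (-240)·(-0.14)] / -23125 = +0.0006422
Head at (-100, 430) = 76.50 + (-0.0004778)·(-355) + (+0.0006422)·(190) = 76.79 m.
That is higher than the 76.50 m at MW-1, so the point is upgradient.

upgradient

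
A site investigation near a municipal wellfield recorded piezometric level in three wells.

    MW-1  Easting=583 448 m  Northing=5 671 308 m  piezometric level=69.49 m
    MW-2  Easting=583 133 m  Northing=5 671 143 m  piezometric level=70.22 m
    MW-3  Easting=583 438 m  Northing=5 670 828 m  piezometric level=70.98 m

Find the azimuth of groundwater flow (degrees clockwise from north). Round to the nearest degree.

013°

Three-point gradient (reference MW-1): Δ to MW-2 = (-315, -165, +0.73), Δ to MW-3 = (-10, -480, +1.49).
∂h/∂x = -0.0006991, ∂h/∂y = -0.003090 (det = 149550).
Flow direction (−∇h) has components (+0.0006991 E, +0.003090 N).
Azimuth = atan2(E, N) = atan2(+0.0006991, +0.003090) = 12.7° ≈ 013°.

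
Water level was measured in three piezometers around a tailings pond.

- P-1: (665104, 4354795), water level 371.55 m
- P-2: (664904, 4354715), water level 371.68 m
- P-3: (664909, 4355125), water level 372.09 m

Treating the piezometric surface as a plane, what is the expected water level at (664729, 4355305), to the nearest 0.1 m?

372.5 m

With h = a·x + b·y + c and P-1 as origin, the differences give:
  (-200)·a + (-80)·b = +0.13
  (-195)·a + 330·b = +0.54
Eliminate b (×330 and ×(-80), subtract): -81600·a = 86.100 → a = ∂h/∂x = -0.001055
Back-substitute: b = ∂h/∂y = +0.001013.
h(664729, 4355305) = 371.55 + (-0.001055)·(-375) + (+0.001013)·(510) = 371.55 +0.396 +0.517 = 372.462 m.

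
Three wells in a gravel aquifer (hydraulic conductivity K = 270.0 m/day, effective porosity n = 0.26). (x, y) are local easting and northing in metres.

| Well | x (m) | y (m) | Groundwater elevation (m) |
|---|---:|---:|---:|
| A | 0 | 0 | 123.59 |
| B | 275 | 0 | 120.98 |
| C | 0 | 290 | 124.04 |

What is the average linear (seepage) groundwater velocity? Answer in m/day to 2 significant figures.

10.0 m/day

∂h/∂x = (120.98 − 123.59) / (275 − 0) = -0.009491
∂h/∂y = (124.04 − 123.59) / (290 − 0) = +0.001552
|∇h| = √(-0.009491² + 0.001552²) = 0.009617
Seepage velocity v = K·i/n = 270.0 × 0.009617 / 0.26 = 9.987 m/day.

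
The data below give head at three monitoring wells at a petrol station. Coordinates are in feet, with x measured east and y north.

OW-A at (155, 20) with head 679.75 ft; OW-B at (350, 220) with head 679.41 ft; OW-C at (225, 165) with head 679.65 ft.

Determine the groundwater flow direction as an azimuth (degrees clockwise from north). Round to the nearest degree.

098°

Differences from OW-A: to OW-B (Δx, Δy, Δh) = (195, 200, -0.34); to OW-C = (70, 145, -0.10).
Determinant of the coordinate differences = 195·145 − 70·200 = 14275.
∂h/∂x = [(-0.34)·145 − (-0.10)·200] / 14275 = -0.002053
∂h/∂y = [195·(-0.10) − 70·(-0.34)] / 14275 = +0.0003012
Flow direction (−∇h) has components (+0.002053 E, -0.0003012 N).
Azimuth = atan2(E, N) = atan2(+0.002053, -0.0003012) = 98.3° ≈ 098°.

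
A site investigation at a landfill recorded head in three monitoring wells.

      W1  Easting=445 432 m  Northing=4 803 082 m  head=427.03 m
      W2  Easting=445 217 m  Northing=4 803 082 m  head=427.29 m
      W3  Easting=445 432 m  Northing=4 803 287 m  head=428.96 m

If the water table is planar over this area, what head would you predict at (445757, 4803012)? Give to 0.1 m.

∂h/∂x = (427.29 − 427.03) / (445217 − 445432) = -0.001209
∂h/∂y = (428.96 − 427.03) / (4803287 − 4803082) = +0.009415
h(445757, 4803012) = 427.03 + (-0.001209)·(325) + (+0.009415)·(-70) = 427.03 -0.393 -0.659 = 425.978 m.

426.0 m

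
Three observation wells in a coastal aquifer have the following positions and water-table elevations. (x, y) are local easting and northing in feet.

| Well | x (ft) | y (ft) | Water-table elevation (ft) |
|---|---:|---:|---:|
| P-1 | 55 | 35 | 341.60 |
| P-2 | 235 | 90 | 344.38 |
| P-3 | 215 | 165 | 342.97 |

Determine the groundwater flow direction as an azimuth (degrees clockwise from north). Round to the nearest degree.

305°

Differences from P-1: to P-2 (Δx, Δy, Δh) = (180, 55, +2.78); to P-3 = (160, 130, +1.37).
Solve a·Δx + b·Δy = Δh: det = 180·130 − 160·55 = 14600.
∂h/∂x = [(+2.78)·130 − (+1.37)·55] / 14600 = +0.01959
∂h/∂y = [180·(+1.37) − 160·(+2.78)] / 14600 = -0.01358
Flow direction (−∇h) has components (-0.01959 E, +0.01358 N).
Azimuth = atan2(E, N) = atan2(-0.01959, +0.01358) = 304.7° ≈ 305°.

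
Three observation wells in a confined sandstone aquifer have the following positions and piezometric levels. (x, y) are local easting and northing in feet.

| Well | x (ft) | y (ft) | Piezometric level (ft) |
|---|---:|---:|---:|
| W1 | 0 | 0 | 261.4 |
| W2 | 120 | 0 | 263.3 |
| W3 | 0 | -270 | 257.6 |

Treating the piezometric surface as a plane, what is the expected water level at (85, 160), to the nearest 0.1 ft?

265.0 ft

∂h/∂x = (263.3 − 261.4) / (120 − 0) = +0.01583
∂h/∂y = (257.6 − 261.4) / (-270 − 0) = +0.01407
h(85, 160) = 261.4 + (+0.01583)·(85) + (+0.01407)·(160) = 261.4 +1.346 +2.252 = 264.998 ft.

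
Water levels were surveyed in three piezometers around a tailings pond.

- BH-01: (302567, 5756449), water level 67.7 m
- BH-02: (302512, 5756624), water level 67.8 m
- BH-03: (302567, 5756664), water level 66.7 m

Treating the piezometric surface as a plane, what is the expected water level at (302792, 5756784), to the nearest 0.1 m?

62.4 m

Taking BH-01 as reference: BH-02−BH-01 = (-55, 175, +0.1); BH-03−BH-01 = (0, 215, -1.0).
Determinant of the coordinate differences = (-55)·215 − 0·175 = -11825.
∂h/∂x = [(+0.1)·215 − (-1.0)·175] / -11825 = -0.01662
∂h/∂y = [(-55)·(-1.0) − 0·(+0.1)] / -11825 = -0.004651
h(302792, 5756784) = 67.7 + (-0.01662)·(225) + (-0.004651)·(335) = 67.7 -3.739 -1.558 = 62.403 m.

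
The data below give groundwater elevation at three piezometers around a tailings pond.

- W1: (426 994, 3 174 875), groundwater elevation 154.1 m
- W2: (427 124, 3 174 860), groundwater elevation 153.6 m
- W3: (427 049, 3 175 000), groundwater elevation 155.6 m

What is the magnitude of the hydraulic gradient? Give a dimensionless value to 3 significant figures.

0.0132

Taking W1 as reference: W2−W1 = (130, -15, -0.5); W3−W1 = (55, 125, +1.5).
Determinant of the coordinate differences = 130·125 − 55·(-15) = 17075.
∂h/∂x = [(-0.5)·125 − (+1.5)·(-15)] / 17075 = -0.002343
∂h/∂y = [130·(+1.5) − 55·(-0.5)] / 17075 = +0.01303
|∇h| = √(-0.002343² + 0.01303²) = 0.01324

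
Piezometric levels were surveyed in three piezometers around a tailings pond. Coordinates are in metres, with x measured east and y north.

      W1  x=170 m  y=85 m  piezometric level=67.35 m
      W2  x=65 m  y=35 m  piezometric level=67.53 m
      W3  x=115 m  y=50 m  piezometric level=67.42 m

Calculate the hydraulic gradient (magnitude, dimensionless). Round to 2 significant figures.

0.0041

With h = a·x + b·y + c and W1 as origin, the differences give:
  (-105)·a + (-50)·b = +0.18
  (-55)·a + (-35)·b = +0.07
Eliminate b (×(-35) and ×(-50), subtract): 925·a = -2.800 → a = ∂h/∂x = -0.003027
Back-substitute: b = ∂h/∂y = +0.002757.
|∇h| = √(-0.003027² + 0.002757²) = 0.004094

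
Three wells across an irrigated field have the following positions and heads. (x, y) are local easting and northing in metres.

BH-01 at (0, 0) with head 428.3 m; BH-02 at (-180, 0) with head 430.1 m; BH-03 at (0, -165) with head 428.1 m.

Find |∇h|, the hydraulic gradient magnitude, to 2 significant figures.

0.010

∂h/∂x = (430.1 − 428.3) / (-180 − 0) = -0.01000
∂h/∂y = (428.1 − 428.3) / (-165 − 0) = +0.001212
|∇h| = √(-0.01000² + 0.001212²) = 0.01007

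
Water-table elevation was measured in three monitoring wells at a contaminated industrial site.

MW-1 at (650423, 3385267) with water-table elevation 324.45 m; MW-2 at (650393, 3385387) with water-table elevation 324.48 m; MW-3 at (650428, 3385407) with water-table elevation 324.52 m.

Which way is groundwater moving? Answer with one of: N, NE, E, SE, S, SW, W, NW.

SW

Differences from MW-1: to MW-2 (Δx, Δy, Δh) = (-30, 120, +0.03); to MW-3 = (5, 140, +0.07).
Determinant of the coordinate differences = (-30)·140 − 5·120 = -4800.
∂h/∂x = [(+0.03)·140 − (+0.07)·120] / -4800 = +0.0008750
∂h/∂y = [(-30)·(+0.07) − 5·(+0.03)] / -4800 = +0.0004687
Flow = −∇h = (-0.0008750 east, -0.0004687 north), which points southwest.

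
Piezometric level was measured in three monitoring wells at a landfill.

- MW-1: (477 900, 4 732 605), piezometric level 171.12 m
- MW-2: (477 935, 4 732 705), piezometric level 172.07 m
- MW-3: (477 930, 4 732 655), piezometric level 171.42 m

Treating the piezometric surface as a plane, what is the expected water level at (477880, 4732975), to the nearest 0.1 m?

176.7 m

With h = a·x + b·y + c and MW-1 as origin, the differences give:
  35·a + 100·b = +0.95
  30·a + 50·b = +0.30
Eliminate b (×50 and ×100, subtract): -1250·a = 17.500 → a = ∂h/∂x = -0.01400
Back-substitute: b = ∂h/∂y = +0.01440.
h(477880, 4732975) = 171.12 + (-0.01400)·(-20) + (+0.01440)·(370) = 171.12 +0.280 +5.328 = 176.728 m.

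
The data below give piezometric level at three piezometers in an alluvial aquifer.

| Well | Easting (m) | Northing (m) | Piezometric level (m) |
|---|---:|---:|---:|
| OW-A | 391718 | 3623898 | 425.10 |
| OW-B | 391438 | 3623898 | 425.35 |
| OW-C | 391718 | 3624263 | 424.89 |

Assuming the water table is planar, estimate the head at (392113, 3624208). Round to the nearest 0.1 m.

∂h/∂x = (425.35 − 425.10) / (391438 − 391718) = -0.0008929
∂h/∂y = (424.89 − 425.10) / (3624263 − 3623898) = -0.0005753
h(392113, 3624208) = 425.10 + (-0.0008929)·(395) + (-0.0005753)·(310) = 425.10 -0.353 -0.178 = 424.569 m.

424.6 m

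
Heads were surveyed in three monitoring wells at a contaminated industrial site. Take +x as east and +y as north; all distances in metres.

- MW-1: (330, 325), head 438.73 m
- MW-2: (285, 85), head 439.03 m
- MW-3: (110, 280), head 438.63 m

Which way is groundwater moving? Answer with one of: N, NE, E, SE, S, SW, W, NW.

Three-point gradient (reference MW-1): Δ to MW-2 = (-45, -240, +0.30), Δ to MW-3 = (-220, -45, -0.10).
∂h/∂x = +0.0007386, ∂h/∂y = -0.001388 (det = -50775).
Flow = −∇h = (-0.0007386 east, +0.001388 north), which points northwest.

NW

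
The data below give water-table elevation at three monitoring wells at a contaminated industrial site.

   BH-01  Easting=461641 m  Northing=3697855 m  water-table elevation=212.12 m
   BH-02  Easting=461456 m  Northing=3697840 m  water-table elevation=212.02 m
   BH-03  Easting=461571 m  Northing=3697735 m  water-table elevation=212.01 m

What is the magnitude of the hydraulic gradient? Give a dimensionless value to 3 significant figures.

0.000799

With h = a·x + b·y + c and BH-01 as origin, the differences give:
  (-185)·a + (-15)·b = -0.10
  (-70)·a + (-120)·b = -0.11
Eliminate b (×(-120) and ×(-15), subtract): 21150·a = 10.350 → a = ∂h/∂x = +0.0004894
Back-substitute: b = ∂h/∂y = +0.0006312.
|∇h| = √(0.0004894² + 0.0006312²) = 0.0007987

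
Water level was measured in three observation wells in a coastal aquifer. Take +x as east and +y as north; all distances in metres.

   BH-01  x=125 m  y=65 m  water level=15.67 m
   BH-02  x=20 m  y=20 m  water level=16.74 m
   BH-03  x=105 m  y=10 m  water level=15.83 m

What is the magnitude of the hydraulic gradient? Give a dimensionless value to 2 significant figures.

Taking BH-01 as reference: BH-02−BH-01 = (-105, -45, +1.07); BH-03−BH-01 = (-20, -55, +0.16).
Solve a·Δx + b·Δy = Δh: det = (-105)·(-55) − (-20)·(-45) = 4875.
∂h/∂x = [(+1.07)·(-55) − (+0.16)·(-45)] / 4875 = -0.01059
∂h/∂y = [(-105)·(+0.16) − (-20)·(+1.07)] / 4875 = +0.0009436
|∇h| = √(-0.01059² + 0.0009436²) = 0.01063

0.011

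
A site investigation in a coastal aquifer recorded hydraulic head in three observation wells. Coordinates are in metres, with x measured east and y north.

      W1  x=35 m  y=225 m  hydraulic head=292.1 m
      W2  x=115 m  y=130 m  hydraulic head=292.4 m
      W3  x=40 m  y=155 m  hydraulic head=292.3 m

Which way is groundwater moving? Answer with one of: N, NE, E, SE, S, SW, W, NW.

N

Taking W1 as reference: W2−W1 = (80, -95, +0.3); W3−W1 = (5, -70, +0.2).
Solve a·Δx + b·Δy = Δh: det = 80·(-70) − 5·(-95) = -5125.
∂h/∂x = [(+0.3)·(-70) − (+0.2)·(-95)] / -5125 = +0.0003902
∂h/∂y = [80·(+0.2) − 5·(+0.3)] / -5125 = -0.002829
Flow = −∇h = (-0.0003902 east, +0.002829 north), which points north.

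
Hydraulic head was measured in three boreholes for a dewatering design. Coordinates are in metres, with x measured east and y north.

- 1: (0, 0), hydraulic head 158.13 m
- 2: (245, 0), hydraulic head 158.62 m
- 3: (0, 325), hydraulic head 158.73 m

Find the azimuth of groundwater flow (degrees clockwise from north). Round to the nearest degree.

∂h/∂x = (158.62 − 158.13) / (245 − 0) = +0.002000
∂h/∂y = (158.73 − 158.13) / (325 − 0) = +0.001846
Flow direction (−∇h) has components (-0.002000 E, -0.001846 N).
Azimuth = atan2(E, N) = atan2(-0.002000, -0.001846) = 227.3° ≈ 227°.

227°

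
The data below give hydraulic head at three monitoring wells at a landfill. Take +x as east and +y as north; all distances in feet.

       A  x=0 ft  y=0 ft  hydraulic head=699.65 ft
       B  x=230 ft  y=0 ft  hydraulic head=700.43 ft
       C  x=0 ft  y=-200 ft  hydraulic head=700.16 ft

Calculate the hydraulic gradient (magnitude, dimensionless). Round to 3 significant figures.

0.00424

∂h/∂x = (700.43 − 699.65) / (230 − 0) = +0.003391
∂h/∂y = (700.16 − 699.65) / (-200 − 0) = -0.002550
|∇h| = √(0.003391² + -0.002550²) = 0.004243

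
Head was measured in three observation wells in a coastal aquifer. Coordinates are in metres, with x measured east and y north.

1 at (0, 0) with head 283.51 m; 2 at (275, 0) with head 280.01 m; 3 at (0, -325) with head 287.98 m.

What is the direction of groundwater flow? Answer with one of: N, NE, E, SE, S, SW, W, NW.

NE

∂h/∂x = (280.01 − 283.51) / (275 − 0) = -0.01273
∂h/∂y = (287.98 − 283.51) / (-325 − 0) = -0.01375
Flow = −∇h = (+0.01273 east, +0.01375 north), which points northeast.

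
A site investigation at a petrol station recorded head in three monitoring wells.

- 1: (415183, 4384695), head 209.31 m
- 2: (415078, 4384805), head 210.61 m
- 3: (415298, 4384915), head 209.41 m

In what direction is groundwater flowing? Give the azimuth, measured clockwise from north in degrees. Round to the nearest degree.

Taking 1 as reference: 2−1 = (-105, 110, +1.30); 3−1 = (115, 220, +0.10).
Solve a·Δx + b·Δy = Δh: det = (-105)·220 − 115·110 = -35750.
∂h/∂x = [(+1.30)·220 − (+0.10)·110] / -35750 = -0.007692
∂h/∂y = [(-105)·(+0.10) − 115·(+1.30)] / -35750 = +0.004476
Flow direction (−∇h) has components (+0.007692 E, -0.004476 N).
Azimuth = atan2(E, N) = atan2(+0.007692, -0.004476) = 120.2° ≈ 120°.

120°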